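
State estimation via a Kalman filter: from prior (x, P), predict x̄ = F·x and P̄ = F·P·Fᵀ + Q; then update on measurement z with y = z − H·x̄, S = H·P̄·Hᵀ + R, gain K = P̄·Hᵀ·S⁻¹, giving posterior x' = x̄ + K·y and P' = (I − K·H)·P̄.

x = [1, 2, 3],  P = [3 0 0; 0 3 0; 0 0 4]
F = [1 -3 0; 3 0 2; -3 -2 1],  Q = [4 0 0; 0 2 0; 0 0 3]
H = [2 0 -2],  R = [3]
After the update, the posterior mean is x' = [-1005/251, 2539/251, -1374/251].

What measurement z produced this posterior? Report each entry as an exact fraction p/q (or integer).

z = [3]

x̄ = F·x = [-5, 9, -4]
P̄ = F·P·Fᵀ + Q = [34 9 9; 9 45 -19; 9 -19 46]
S = H·P̄·Hᵀ + R = [251]
K = P̄·Hᵀ·S⁻¹ = [50/251; 56/251; -74/251]
x' − x̄ = [250/251, 280/251, -370/251] = K·y
y = (KᵀK)⁻¹·Kᵀ·(x' − x̄) = [5]
z = y + H·x̄ = [5] + [-2] = [3]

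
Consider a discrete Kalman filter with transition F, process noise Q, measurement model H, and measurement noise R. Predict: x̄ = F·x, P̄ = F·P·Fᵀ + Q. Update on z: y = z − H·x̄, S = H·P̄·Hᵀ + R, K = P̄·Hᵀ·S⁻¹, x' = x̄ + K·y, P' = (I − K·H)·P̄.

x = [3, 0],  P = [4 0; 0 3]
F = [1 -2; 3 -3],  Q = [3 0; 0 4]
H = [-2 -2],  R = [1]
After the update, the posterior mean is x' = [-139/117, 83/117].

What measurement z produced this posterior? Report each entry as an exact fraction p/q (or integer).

x̄ = F·x = [3, 9]
P̄ = F·P·Fᵀ + Q = [19 30; 30 67]
S = H·P̄·Hᵀ + R = [585]
K = P̄·Hᵀ·S⁻¹ = [-98/585; -194/585]
x' − x̄ = [-490/117, -970/117] = K·y
y = (KᵀK)⁻¹·Kᵀ·(x' − x̄) = [25]
z = y + H·x̄ = [25] + [-24] = [1]

z = [1]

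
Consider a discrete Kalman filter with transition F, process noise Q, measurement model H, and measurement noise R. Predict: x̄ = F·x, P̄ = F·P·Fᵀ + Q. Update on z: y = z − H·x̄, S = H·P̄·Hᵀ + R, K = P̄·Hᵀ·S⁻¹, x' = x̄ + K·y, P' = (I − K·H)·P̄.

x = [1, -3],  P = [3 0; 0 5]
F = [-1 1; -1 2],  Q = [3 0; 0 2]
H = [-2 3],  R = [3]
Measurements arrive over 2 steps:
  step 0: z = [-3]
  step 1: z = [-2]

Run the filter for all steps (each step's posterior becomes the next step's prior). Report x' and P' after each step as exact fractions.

step 0: x̄ = F·x = [-4, -7]
step 0: P̄ = F·P·Fᵀ + Q = [11 13; 13 25]
step 0: y = z − H·x̄ = [10]
step 0: S = H·P̄·Hᵀ + R = [116]
step 0: K = P̄·Hᵀ·S⁻¹ = [17/116; 49/116]
step 0: x' = x̄ + K·y = [-147/58, -161/58]
step 0: P' = (I − K·H)·P̄ = [987/116 675/116; 675/116 499/116]
step 1: x̄ = F·x = [-7/29, -175/58]
step 1: P̄ = F·P·Fᵀ + Q = [121/29 -10/29; -10/29 515/116]
step 1: y = z − H·x̄ = [381/58]
step 1: S = H·P̄·Hᵀ + R = [7399/116]
step 1: K = P̄·Hᵀ·S⁻¹ = [-1088/7399; 1625/7399]
step 1: x' = x̄ + K·y = [-8933/7399, -11650/7399]
step 1: P' = (I − K·H)·P̄ = [20667/7399 12690/7399; 12690/7399 10085/7399]

step 0: x' = [-147/58, -161/58], P' = [987/116 675/116; 675/116 499/116]
step 1: x' = [-8933/7399, -11650/7399], P' = [20667/7399 12690/7399; 12690/7399 10085/7399]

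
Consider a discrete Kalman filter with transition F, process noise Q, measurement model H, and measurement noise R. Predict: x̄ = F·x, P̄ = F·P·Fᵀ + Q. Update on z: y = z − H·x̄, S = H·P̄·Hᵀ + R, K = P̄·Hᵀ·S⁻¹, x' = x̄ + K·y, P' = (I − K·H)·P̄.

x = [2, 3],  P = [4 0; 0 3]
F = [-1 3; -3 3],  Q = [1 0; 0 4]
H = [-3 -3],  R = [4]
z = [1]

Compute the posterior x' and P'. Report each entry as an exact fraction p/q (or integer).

x̄ = F·x = [7, 3]
P̄ = F·P·Fᵀ + Q = [32 39; 39 67]
y = z − H·x̄ = [31]
S = H·P̄·Hᵀ + R = [1597]
K = P̄·Hᵀ·S⁻¹ = [-213/1597; -318/1597]
x' = x̄ + K·y = [4576/1597, -5067/1597]
P' = (I − K·H)·P̄ = [5735/1597 -5451/1597; -5451/1597 5875/1597]

x' = [4576/1597, -5067/1597]
P' = [5735/1597 -5451/1597; -5451/1597 5875/1597]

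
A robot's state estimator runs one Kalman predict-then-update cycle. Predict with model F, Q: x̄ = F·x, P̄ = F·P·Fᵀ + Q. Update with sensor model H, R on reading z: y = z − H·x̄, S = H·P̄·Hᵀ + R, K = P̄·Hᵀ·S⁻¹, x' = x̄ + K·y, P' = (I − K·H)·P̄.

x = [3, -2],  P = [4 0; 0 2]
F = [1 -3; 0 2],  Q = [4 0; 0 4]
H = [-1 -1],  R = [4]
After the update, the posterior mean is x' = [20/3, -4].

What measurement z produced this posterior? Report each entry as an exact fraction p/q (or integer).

z = [-2]

x̄ = F·x = [9, -4]
P̄ = F·P·Fᵀ + Q = [26 -12; -12 12]
S = H·P̄·Hᵀ + R = [18]
K = P̄·Hᵀ·S⁻¹ = [-7/9; 0]
x' − x̄ = [-7/3, 0] = K·y
y = (KᵀK)⁻¹·Kᵀ·(x' − x̄) = [3]
z = y + H·x̄ = [3] + [-5] = [-2]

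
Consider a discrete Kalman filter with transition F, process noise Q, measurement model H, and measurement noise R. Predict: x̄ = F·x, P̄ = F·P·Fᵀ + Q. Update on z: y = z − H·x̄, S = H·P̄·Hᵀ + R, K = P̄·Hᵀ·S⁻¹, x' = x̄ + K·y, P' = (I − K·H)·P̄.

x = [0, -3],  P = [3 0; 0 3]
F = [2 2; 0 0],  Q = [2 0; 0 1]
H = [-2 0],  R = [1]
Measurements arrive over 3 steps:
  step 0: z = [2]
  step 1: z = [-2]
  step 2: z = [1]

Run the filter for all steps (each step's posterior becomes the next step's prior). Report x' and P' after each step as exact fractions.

step 0: x' = [-22/21, 0], P' = [26/105 0; 0 1]
step 1: x' = [2716/3041, 0], P' = [734/3041 0; 0 1]
step 2: x' = [-36932/87769, 0], P' = [21182/87769 0; 0 1]

step 0: x̄ = F·x = [-6, 0]
step 0: P̄ = F·P·Fᵀ + Q = [26 0; 0 1]
step 0: y = z − H·x̄ = [-10]
step 0: S = H·P̄·Hᵀ + R = [105]
step 0: K = P̄·Hᵀ·S⁻¹ = [-52/105; 0]
step 0: x' = x̄ + K·y = [-22/21, 0]
step 0: P' = (I − K·H)·P̄ = [26/105 0; 0 1]
step 1: x̄ = F·x = [-44/21, 0]
step 1: P̄ = F·P·Fᵀ + Q = [734/105 0; 0 1]
step 1: y = z − H·x̄ = [-130/21]
step 1: S = H·P̄·Hᵀ + R = [3041/105]
step 1: K = P̄·Hᵀ·S⁻¹ = [-1468/3041; 0]
step 1: x' = x̄ + K·y = [2716/3041, 0]
step 1: P' = (I − K·H)·P̄ = [734/3041 0; 0 1]
step 2: x̄ = F·x = [5432/3041, 0]
step 2: P̄ = F·P·Fᵀ + Q = [21182/3041 0; 0 1]
step 2: y = z − H·x̄ = [13905/3041]
step 2: S = H·P̄·Hᵀ + R = [87769/3041]
step 2: K = P̄·Hᵀ·S⁻¹ = [-42364/87769; 0]
step 2: x' = x̄ + K·y = [-36932/87769, 0]
step 2: P' = (I − K·H)·P̄ = [21182/87769 0; 0 1]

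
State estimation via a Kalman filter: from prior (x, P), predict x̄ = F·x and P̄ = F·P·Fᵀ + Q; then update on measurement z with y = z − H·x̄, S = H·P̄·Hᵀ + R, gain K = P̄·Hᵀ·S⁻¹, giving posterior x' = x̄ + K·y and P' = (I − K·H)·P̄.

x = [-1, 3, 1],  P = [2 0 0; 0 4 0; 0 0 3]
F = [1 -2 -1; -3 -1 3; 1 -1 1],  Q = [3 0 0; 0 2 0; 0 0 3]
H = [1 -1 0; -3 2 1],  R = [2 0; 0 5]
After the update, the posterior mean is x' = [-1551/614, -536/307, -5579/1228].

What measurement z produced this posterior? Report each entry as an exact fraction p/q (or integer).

z = [-2, -2]

x̄ = F·x = [-8, 3, -3]
P̄ = F·P·Fᵀ + Q = [24 -7 7; -7 51 7; 7 7 12]
S = H·P̄·Hᵀ + R = [91 -209; -209 507]
K = P̄·Hᵀ·S⁻¹ = [-397/1228 -355/1228; -559/614 -73/614; 1045/2456 455/2456]
x' − x̄ = [3361/614, -1457/307, -1895/1228] = K·y
y = (KᵀK)⁻¹·Kᵀ·(x' − x̄) = [9, -29]
z = y + H·x̄ = [9, -29] + [-11, 27] = [-2, -2]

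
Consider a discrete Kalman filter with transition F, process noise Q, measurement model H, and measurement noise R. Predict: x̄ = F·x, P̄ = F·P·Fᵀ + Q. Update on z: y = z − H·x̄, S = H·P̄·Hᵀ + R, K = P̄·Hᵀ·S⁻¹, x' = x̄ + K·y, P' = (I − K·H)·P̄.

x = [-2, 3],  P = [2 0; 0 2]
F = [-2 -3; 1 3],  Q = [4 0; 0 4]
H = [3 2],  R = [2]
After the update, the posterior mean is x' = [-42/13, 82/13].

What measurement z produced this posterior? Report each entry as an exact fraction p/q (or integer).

z = [3]

x̄ = F·x = [-5, 7]
P̄ = F·P·Fᵀ + Q = [30 -22; -22 24]
S = H·P̄·Hᵀ + R = [104]
K = P̄·Hᵀ·S⁻¹ = [23/52; -9/52]
x' − x̄ = [23/13, -9/13] = K·y
y = (KᵀK)⁻¹·Kᵀ·(x' − x̄) = [4]
z = y + H·x̄ = [4] + [-1] = [3]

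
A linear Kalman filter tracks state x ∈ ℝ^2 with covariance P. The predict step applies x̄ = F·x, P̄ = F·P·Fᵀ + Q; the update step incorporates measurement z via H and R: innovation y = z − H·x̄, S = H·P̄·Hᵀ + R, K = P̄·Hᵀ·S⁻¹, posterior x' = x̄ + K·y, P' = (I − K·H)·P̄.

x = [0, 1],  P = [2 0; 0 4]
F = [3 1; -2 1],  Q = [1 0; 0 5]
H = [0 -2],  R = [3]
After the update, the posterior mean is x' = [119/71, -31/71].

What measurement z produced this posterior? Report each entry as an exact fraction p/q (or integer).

x̄ = F·x = [1, 1]
P̄ = F·P·Fᵀ + Q = [23 -8; -8 17]
S = H·P̄·Hᵀ + R = [71]
K = P̄·Hᵀ·S⁻¹ = [16/71; -34/71]
x' − x̄ = [48/71, -102/71] = K·y
y = (KᵀK)⁻¹·Kᵀ·(x' − x̄) = [3]
z = y + H·x̄ = [3] + [-2] = [1]

z = [1]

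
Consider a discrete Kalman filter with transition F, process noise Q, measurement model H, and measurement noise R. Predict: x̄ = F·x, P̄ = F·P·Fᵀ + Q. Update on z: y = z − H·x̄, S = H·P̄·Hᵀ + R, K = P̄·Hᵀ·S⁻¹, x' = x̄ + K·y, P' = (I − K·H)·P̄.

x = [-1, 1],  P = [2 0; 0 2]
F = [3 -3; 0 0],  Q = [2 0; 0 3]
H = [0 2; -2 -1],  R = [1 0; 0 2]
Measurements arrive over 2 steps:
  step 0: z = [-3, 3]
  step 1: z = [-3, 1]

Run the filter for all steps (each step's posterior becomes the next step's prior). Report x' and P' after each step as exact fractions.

step 0: x' = [-354/401, -549/401], P' = [1102/2005 -228/2005; -228/2005 462/2005]
step 1: x' = [12269/48481, -67737/48481], P' = [128702/242405 -26628/242405; -26628/242405 55662/242405]

step 0: x̄ = F·x = [-6, 0]
step 0: P̄ = F·P·Fᵀ + Q = [38 0; 0 3]
step 0: y = z − H·x̄ = [-3, -9]
step 0: S = H·P̄·Hᵀ + R = [13 -6; -6 157]
step 0: K = P̄·Hᵀ·S⁻¹ = [-456/2005 -988/2005; 924/2005 -3/2005]
step 0: x' = x̄ + K·y = [-354/401, -549/401]
step 0: P' = (I − K·H)·P̄ = [1102/2005 -228/2005; -228/2005 462/2005]
step 1: x̄ = F·x = [585/401, 0]
step 1: P̄ = F·P·Fᵀ + Q = [4438/401 0; 0 3]
step 1: y = z − H·x̄ = [-3, 1571/401]
step 1: S = H·P̄·Hᵀ + R = [13 -6; -6 19757/401]
step 1: K = P̄·Hᵀ·S⁻¹ = [-53256/242405 -115388/242405; 111324/242405 -1203/242405]
step 1: x' = x̄ + K·y = [12269/48481, -67737/48481]
step 1: P' = (I − K·H)·P̄ = [128702/242405 -26628/242405; -26628/242405 55662/242405]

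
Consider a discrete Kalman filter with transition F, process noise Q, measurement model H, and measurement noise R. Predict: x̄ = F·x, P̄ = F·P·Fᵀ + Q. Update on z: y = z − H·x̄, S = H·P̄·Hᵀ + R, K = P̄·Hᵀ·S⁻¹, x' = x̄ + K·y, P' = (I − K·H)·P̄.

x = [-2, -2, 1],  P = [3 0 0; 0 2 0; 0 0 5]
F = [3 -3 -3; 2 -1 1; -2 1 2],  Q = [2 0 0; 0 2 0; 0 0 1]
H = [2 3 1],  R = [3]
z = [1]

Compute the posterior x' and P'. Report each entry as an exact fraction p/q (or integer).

x̄ = F·x = [-3, -1, 4]
P̄ = F·P·Fᵀ + Q = [92 9 -54; 9 21 -4; -54 -4 35]
y = z − H·x̄ = [6]
S = H·P̄·Hᵀ + R = [463]
K = P̄·Hᵀ·S⁻¹ = [157/463; 77/463; -85/463]
x' = x̄ + K·y = [-447/463, -1/463, 1342/463]
P' = (I − K·H)·P̄ = [17947/463 -7922/463 -11657/463; -7922/463 3794/463 4693/463; -11657/463 4693/463 8980/463]

x' = [-447/463, -1/463, 1342/463]
P' = [17947/463 -7922/463 -11657/463; -7922/463 3794/463 4693/463; -11657/463 4693/463 8980/463]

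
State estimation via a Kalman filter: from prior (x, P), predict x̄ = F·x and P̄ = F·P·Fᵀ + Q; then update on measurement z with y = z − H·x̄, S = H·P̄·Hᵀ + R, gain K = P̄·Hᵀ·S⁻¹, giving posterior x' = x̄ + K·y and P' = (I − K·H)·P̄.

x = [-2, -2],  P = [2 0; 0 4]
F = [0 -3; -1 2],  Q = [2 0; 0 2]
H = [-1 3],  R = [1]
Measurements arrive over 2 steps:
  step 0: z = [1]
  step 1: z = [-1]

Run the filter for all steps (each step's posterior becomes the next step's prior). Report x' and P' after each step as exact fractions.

step 0: x̄ = F·x = [6, -2]
step 0: P̄ = F·P·Fᵀ + Q = [38 -24; -24 20]
step 0: y = z − H·x̄ = [13]
step 0: S = H·P̄·Hᵀ + R = [363]
step 0: K = P̄·Hᵀ·S⁻¹ = [-10/33; 28/121]
step 0: x' = x̄ + K·y = [68/33, 122/121]
step 0: P' = (I − K·H)·P̄ = [14/3 16/11; 16/11 68/121]
step 1: x̄ = F·x = [-366/121, -16/363]
step 1: P̄ = F·P·Fᵀ + Q = [854/121 120/121; 120/121 1124/363]
step 1: y = z − H·x̄ = [-471/121]
step 1: S = H·P̄·Hᵀ + R = [3627/121]
step 1: K = P̄·Hᵀ·S⁻¹ = [-38/279; 1004/3627]
step 1: x' = x̄ + K·y = [-232/93, -452/403]
step 1: P' = (I − K·H)·P̄ = [1814/279 592/279; 592/279 2900/3627]

step 0: x' = [68/33, 122/121], P' = [14/3 16/11; 16/11 68/121]
step 1: x' = [-232/93, -452/403], P' = [1814/279 592/279; 592/279 2900/3627]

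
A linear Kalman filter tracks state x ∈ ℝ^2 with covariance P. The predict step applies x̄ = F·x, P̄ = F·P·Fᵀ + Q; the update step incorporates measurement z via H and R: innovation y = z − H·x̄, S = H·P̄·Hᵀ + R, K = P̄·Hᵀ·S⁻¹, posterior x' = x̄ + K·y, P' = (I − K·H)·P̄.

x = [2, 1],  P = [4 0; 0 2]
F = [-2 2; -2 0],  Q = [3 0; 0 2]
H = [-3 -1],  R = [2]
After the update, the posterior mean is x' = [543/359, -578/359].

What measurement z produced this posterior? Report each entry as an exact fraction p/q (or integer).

z = [-3]

x̄ = F·x = [-2, -4]
P̄ = F·P·Fᵀ + Q = [27 16; 16 18]
S = H·P̄·Hᵀ + R = [359]
K = P̄·Hᵀ·S⁻¹ = [-97/359; -66/359]
x' − x̄ = [1261/359, 858/359] = K·y
y = (KᵀK)⁻¹·Kᵀ·(x' − x̄) = [-13]
z = y + H·x̄ = [-13] + [10] = [-3]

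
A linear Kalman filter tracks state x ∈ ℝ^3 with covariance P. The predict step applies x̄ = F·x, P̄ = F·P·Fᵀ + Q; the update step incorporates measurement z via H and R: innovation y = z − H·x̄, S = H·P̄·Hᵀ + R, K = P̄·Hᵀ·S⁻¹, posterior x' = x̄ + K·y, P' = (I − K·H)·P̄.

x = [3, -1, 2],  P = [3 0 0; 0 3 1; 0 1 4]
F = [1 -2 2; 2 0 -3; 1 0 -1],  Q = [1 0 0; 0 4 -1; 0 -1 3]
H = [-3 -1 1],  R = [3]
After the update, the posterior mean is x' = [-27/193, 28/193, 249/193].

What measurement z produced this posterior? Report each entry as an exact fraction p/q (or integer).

x̄ = F·x = [9, 0, 1]
P̄ = F·P·Fᵀ + Q = [24 -12 -3; -12 52 17; -3 17 10]
S = H·P̄·Hᵀ + R = [193]
K = P̄·Hᵀ·S⁻¹ = [-63/193; 1/193; 2/193]
x' − x̄ = [-1764/193, 28/193, 56/193] = K·y
y = (KᵀK)⁻¹·Kᵀ·(x' − x̄) = [28]
z = y + H·x̄ = [28] + [-26] = [2]

z = [2]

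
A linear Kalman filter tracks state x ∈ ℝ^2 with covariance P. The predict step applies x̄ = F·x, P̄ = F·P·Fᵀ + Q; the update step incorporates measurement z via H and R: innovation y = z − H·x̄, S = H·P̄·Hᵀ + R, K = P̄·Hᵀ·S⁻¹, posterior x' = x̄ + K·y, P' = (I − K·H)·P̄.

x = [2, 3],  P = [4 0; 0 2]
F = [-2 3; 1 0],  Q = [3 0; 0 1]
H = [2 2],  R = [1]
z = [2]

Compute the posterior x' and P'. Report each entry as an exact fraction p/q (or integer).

x̄ = F·x = [5, 2]
P̄ = F·P·Fᵀ + Q = [37 -8; -8 5]
y = z − H·x̄ = [-12]
S = H·P̄·Hᵀ + R = [105]
K = P̄·Hᵀ·S⁻¹ = [58/105; -2/35]
x' = x̄ + K·y = [-57/35, 94/35]
P' = (I − K·H)·P̄ = [521/105 -164/35; -164/35 163/35]

x' = [-57/35, 94/35]
P' = [521/105 -164/35; -164/35 163/35]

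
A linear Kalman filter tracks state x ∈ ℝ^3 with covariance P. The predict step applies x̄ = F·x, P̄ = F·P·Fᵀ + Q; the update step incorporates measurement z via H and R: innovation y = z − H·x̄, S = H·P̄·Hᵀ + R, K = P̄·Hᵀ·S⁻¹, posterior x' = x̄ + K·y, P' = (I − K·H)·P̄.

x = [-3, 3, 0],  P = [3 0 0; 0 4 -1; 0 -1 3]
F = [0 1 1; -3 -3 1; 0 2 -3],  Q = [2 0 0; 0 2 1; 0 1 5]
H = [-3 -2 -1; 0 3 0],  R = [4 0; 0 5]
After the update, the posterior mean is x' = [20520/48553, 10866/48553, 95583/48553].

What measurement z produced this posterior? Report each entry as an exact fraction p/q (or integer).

x̄ = F·x = [3, 0, 6]
P̄ = F·P·Fᵀ + Q = [7 -7 0; -7 74 -43; 0 -43 60]
S = H·P̄·Hᵀ + R = [167 -252; -252 671]
K = P̄·Hᵀ·S⁻¹ = [-9989/48553 -5271/48553; -420/48553 15906/48553; -15062/48553 -14991/48553]
x' − x̄ = [-125139/48553, 10866/48553, -195735/48553] = K·y
y = (KᵀK)⁻¹·Kᵀ·(x' − x̄) = [12, 1]
z = y + H·x̄ = [12, 1] + [-15, 0] = [-3, 1]

z = [-3, 1]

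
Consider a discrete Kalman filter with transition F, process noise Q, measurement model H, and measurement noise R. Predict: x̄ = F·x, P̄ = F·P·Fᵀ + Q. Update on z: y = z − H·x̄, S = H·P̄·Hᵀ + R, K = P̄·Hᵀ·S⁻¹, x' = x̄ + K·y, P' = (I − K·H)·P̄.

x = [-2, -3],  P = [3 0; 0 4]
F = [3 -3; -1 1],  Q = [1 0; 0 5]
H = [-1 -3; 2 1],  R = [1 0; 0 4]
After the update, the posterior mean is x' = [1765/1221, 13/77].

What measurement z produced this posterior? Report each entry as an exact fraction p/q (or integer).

x̄ = F·x = [3, -1]
P̄ = F·P·Fᵀ + Q = [64 -21; -21 12]
S = H·P̄·Hᵀ + R = [47 -17; -17 188]
K = P̄·Hᵀ·S⁻¹ = [233/1221 716/1221; -30/77 -15/77]
x' − x̄ = [-1898/1221, 90/77] = K·y
y = (KᵀK)⁻¹·Kᵀ·(x' − x̄) = [-2, -2]
z = y + H·x̄ = [-2, -2] + [0, 5] = [-2, 3]

z = [-2, 3]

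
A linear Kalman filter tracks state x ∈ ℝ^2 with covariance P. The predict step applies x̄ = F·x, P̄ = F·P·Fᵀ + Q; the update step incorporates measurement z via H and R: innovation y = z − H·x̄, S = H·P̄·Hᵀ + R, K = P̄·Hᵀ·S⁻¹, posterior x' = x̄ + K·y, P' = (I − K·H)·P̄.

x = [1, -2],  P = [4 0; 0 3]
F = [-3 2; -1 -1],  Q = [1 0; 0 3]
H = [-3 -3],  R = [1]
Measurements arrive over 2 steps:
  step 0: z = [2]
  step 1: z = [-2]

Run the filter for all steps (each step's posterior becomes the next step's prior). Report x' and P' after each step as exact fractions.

step 0: x̄ = F·x = [-7, 1]
step 0: P̄ = F·P·Fᵀ + Q = [49 6; 6 10]
step 0: y = z − H·x̄ = [-16]
step 0: S = H·P̄·Hᵀ + R = [640]
step 0: K = P̄·Hᵀ·S⁻¹ = [-33/128; -3/40]
step 0: x' = x̄ + K·y = [-23/8, 11/5]
step 0: P' = (I − K·H)·P̄ = [827/128 -51/8; -51/8 32/5]
step 1: x̄ = F·x = [521/40, 27/40]
step 1: P̄ = F·P·Fᵀ + Q = [103199/640 133/640; 133/640 1991/640]
step 1: y = z − H·x̄ = [391/10]
step 1: S = H·P̄·Hᵀ + R = [59359/40]
step 1: K = P̄·Hᵀ·S⁻¹ = [-77499/237436; -1593/237436]
step 1: x' = x̄ + K·y = [62393/237436, 97983/237436]
step 1: P' = (I − K·H)·P̄ = [2992361/949744 -2889029/949744; -2889029/949744 2891153/949744]

step 0: x' = [-23/8, 11/5], P' = [827/128 -51/8; -51/8 32/5]
step 1: x' = [62393/237436, 97983/237436], P' = [2992361/949744 -2889029/949744; -2889029/949744 2891153/949744]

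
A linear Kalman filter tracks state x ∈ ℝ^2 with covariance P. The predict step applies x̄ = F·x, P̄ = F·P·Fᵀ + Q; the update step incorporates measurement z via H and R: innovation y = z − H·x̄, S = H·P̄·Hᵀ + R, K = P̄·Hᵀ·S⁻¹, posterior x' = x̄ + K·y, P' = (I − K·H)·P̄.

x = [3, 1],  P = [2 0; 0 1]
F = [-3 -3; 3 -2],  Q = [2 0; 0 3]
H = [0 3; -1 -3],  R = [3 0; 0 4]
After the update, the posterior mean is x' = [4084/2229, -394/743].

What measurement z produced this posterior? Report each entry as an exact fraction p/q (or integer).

x̄ = F·x = [-12, 7]
P̄ = F·P·Fᵀ + Q = [29 -12; -12 25]
S = H·P̄·Hᵀ + R = [228 -189; -189 186]
K = P̄·Hᵀ·S⁻¹ = [-597/743 -1736/2229; 227/743 -21/743]
x' − x̄ = [30832/2229, -5595/743] = K·y
y = (KᵀK)⁻¹·Kᵀ·(x' − x̄) = [-24, 7]
z = y + H·x̄ = [-24, 7] + [21, -9] = [-3, -2]

z = [-3, -2]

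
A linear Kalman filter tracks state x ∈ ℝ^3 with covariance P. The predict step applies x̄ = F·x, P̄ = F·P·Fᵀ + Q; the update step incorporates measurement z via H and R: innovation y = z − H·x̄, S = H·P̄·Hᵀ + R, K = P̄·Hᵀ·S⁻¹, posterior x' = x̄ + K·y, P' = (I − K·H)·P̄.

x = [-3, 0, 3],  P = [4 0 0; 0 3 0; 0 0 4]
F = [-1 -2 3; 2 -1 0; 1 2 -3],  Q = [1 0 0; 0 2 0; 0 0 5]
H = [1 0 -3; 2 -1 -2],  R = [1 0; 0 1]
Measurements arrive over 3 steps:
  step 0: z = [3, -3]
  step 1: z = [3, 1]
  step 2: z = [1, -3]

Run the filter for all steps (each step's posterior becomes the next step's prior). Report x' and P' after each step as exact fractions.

step 0: x̄ = F·x = [12, -6, -12]
step 0: P̄ = F·P·Fᵀ + Q = [53 -2 -52; -2 21 2; -52 2 57]
step 0: y = z − H·x̄ = [-45, -57]
step 0: S = H·P̄·Hᵀ + R = [879 872; 872 894]
step 0: K = P̄·Hᵀ·S⁻¹ = [991/12721 2050/12721; 9068/12721 -18515/25442; -3761/12721 538/12721]
step 0: x' = x̄ + K·y = [-8793/12721, 86583/25442, -14073/12721]
step 0: P' = (I − K·H)·P̄ = [32494/12721 41936/12721 10501/12721; 41936/12721 142435/25442 10956/12721; 10501/12721 10956/12721 4754/12721]
step 1: x̄ = F·x = [-120009/12721, -121755/25442, 120009/12721]
step 1: P̄ = F·P·Fᵀ + Q = [346137/12721 -18223/12721 -333416/12721; -18223/12721 117783/25442 18223/12721; -333416/12721 18223/12721 397021/12721]
step 1: y = z − H·x̄ = [518199/12721, 863759/25442]
step 1: S = H·P̄·Hᵀ + R = [5932543/12721 5814620/12721; 5814620/12721 11714713/25442]
step 1: K = P̄·Hᵀ·S⁻¹ = [-19241855/147663479 53823814/147663479; 53347464/147663479 -56280481/147663479; -51730207/147663479 14064858/147663479]
step 1: x' = x̄ + K·y = [-20561899/8686087, -26131718/8686087, -13924503/8686087]
step 1: P' = (I − K·H)·P̄ = [226840552/147663479 235802352/147663479 82027469/147663479; 235802352/147663479 406248593/147663479 60818296/147663479; 82027469/147663479 60818296/147663479 44585892/147663479]
step 2: x̄ = F·x = [31051826/8686087, -14992080/8686087, -31051826/8686087]
step 2: P̄ = F·P·Fᵀ + Q = [2121996473/147663479 -38881048/147663479 -1974332994/147663479; -38881048/147663479 665728351/147663479 38881048/147663479; -1974332994/147663479 38881048/147663479 2712650389/147663479]
step 2: y = z − H·x̄ = [-115521217/8686087, -165257645/8686087]
step 2: S = H·P̄·Hᵀ + R = [38529511417/147663479 36470083424/147663479; 36470083424/147663479 36257691614/147663479]
step 2: K = P̄·Hᵀ·S⁻¹ = [-28822243881/226610393089 80438164153/226610393089; 82322997968/226610393089 -175876114737/453220786178; -79101263721/226610393089 20734374147/226610393089]
step 2: x' = x̄ + K·y = [-336949697862/226610393089, 374166690299/453220786178, -152578035056/226610393089]
step 2: P' = (I − K·H)·P̄ = [342747658014/226610393089 357343883945/226610393089 123856633965/226610393089; 357343883945/226610393089 1238557135881/453220786178 91673628659/226610393089; 123856633965/226610393089 91673628659/226610393089 67652632562/226610393089]

step 0: x' = [-8793/12721, 86583/25442, -14073/12721], P' = [32494/12721 41936/12721 10501/12721; 41936/12721 142435/25442 10956/12721; 10501/12721 10956/12721 4754/12721]
step 1: x' = [-20561899/8686087, -26131718/8686087, -13924503/8686087], P' = [226840552/147663479 235802352/147663479 82027469/147663479; 235802352/147663479 406248593/147663479 60818296/147663479; 82027469/147663479 60818296/147663479 44585892/147663479]
step 2: x' = [-336949697862/226610393089, 374166690299/453220786178, -152578035056/226610393089], P' = [342747658014/226610393089 357343883945/226610393089 123856633965/226610393089; 357343883945/226610393089 1238557135881/453220786178 91673628659/226610393089; 123856633965/226610393089 91673628659/226610393089 67652632562/226610393089]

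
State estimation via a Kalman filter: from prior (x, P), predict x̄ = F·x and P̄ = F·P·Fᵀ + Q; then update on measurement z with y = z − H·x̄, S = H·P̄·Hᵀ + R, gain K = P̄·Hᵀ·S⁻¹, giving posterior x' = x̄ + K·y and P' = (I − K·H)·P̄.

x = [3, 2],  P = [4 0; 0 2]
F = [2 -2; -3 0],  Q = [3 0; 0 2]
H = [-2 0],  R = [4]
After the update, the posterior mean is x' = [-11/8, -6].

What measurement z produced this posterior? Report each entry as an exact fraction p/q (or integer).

z = [3]

x̄ = F·x = [2, -9]
P̄ = F·P·Fᵀ + Q = [27 -24; -24 38]
S = H·P̄·Hᵀ + R = [112]
K = P̄·Hᵀ·S⁻¹ = [-27/56; 3/7]
x' − x̄ = [-27/8, 3] = K·y
y = (KᵀK)⁻¹·Kᵀ·(x' − x̄) = [7]
z = y + H·x̄ = [7] + [-4] = [3]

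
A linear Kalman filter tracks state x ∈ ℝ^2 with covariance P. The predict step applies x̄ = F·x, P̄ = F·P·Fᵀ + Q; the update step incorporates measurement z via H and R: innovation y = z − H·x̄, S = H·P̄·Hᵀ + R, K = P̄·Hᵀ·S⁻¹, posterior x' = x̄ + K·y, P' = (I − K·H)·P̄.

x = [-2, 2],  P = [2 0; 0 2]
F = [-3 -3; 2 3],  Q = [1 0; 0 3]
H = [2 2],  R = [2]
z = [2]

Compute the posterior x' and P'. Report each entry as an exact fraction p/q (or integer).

x̄ = F·x = [0, 2]
P̄ = F·P·Fᵀ + Q = [37 -30; -30 29]
y = z − H·x̄ = [-2]
S = H·P̄·Hᵀ + R = [26]
K = P̄·Hᵀ·S⁻¹ = [7/13; -1/13]
x' = x̄ + K·y = [-14/13, 28/13]
P' = (I − K·H)·P̄ = [383/13 -376/13; -376/13 375/13]

x' = [-14/13, 28/13]
P' = [383/13 -376/13; -376/13 375/13]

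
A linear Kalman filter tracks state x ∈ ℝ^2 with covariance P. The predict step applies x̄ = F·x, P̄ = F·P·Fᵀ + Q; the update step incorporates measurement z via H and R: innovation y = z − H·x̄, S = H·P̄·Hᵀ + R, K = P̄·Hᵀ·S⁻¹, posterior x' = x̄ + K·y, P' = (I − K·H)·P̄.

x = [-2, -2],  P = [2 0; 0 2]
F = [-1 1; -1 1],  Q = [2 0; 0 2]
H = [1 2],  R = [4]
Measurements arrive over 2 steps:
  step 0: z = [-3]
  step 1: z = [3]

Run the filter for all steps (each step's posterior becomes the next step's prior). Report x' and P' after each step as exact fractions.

step 0: x' = [-21/25, -24/25], P' = [52/25 -12/25; -12/25 22/25]
step 1: x' = [9/11, 21/22], P' = [160/77 -37/77; -37/77 271/308]

step 0: x̄ = F·x = [0, 0]
step 0: P̄ = F·P·Fᵀ + Q = [6 4; 4 6]
step 0: y = z − H·x̄ = [-3]
step 0: S = H·P̄·Hᵀ + R = [50]
step 0: K = P̄·Hᵀ·S⁻¹ = [7/25; 8/25]
step 0: x' = x̄ + K·y = [-21/25, -24/25]
step 0: P' = (I − K·H)·P̄ = [52/25 -12/25; -12/25 22/25]
step 1: x̄ = F·x = [-3/25, -3/25]
step 1: P̄ = F·P·Fᵀ + Q = [148/25 98/25; 98/25 148/25]
step 1: y = z − H·x̄ = [84/25]
step 1: S = H·P̄·Hᵀ + R = [1232/25]
step 1: K = P̄·Hᵀ·S⁻¹ = [43/154; 197/616]
step 1: x' = x̄ + K·y = [9/11, 21/22]
step 1: P' = (I − K·H)·P̄ = [160/77 -37/77; -37/77 271/308]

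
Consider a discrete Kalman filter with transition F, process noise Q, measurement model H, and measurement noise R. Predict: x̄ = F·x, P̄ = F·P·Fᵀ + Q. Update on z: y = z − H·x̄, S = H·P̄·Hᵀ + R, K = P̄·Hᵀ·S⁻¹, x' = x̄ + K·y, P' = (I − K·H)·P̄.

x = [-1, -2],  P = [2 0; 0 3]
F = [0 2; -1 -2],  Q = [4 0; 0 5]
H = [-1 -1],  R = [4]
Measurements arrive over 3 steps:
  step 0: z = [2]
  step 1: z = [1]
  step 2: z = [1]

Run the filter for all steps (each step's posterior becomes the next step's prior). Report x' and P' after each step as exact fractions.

step 0: x' = [-24/5, 18/5], P' = [224/15 -208/15; -208/15 236/15]
step 1: x' = [256/419, -327/419], P' = [12940/419 -11036/419; -11036/419 10568/419]
step 2: x' = [-12646/6129, 89/81], P' = [64732/2043 -716/27; -716/27 2024/81]

step 0: x̄ = F·x = [-4, 5]
step 0: P̄ = F·P·Fᵀ + Q = [16 -12; -12 19]
step 0: y = z − H·x̄ = [3]
step 0: S = H·P̄·Hᵀ + R = [15]
step 0: K = P̄·Hᵀ·S⁻¹ = [-4/15; -7/15]
step 0: x' = x̄ + K·y = [-24/5, 18/5]
step 0: P' = (I − K·H)·P̄ = [224/15 -208/15; -208/15 236/15]
step 1: x̄ = F·x = [36/5, -12/5]
step 1: P̄ = F·P·Fᵀ + Q = [1004/15 -176/5; -176/5 137/5]
step 1: y = z − H·x̄ = [29/5]
step 1: S = H·P̄·Hᵀ + R = [419/15]
step 1: K = P̄·Hᵀ·S⁻¹ = [-476/419; 117/419]
step 1: x' = x̄ + K·y = [256/419, -327/419]
step 1: P' = (I − K·H)·P̄ = [12940/419 -11036/419; -11036/419 10568/419]
step 2: x̄ = F·x = [-654/419, 398/419]
step 2: P̄ = F·P·Fᵀ + Q = [43948/419 -20200/419; -20200/419 13163/419]
step 2: y = z − H·x̄ = [163/419]
step 2: S = H·P̄·Hᵀ + R = [18387/419]
step 2: K = P̄·Hᵀ·S⁻¹ = [-7916/6129; 31/81]
step 2: x' = x̄ + K·y = [-12646/6129, 89/81]
step 2: P' = (I − K·H)·P̄ = [64732/2043 -716/27; -716/27 2024/81]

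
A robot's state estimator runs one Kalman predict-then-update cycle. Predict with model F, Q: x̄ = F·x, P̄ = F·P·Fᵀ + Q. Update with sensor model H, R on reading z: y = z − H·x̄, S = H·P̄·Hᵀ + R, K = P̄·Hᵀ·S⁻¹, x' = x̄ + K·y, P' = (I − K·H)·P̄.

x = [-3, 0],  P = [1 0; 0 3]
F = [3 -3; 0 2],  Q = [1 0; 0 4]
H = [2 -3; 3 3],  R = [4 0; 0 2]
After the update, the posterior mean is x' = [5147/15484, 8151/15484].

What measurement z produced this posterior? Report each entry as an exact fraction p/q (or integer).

x̄ = F·x = [-9, 0]
P̄ = F·P·Fᵀ + Q = [37 -18; -18 16]
S = H·P̄·Hᵀ + R = [512 132; 132 155]
K = P̄·Hᵀ·S⁻¹ = [3079/15484 768/3871; -3057/15484 501/3871]
x' − x̄ = [144503/15484, 8151/15484] = K·y
y = (KᵀK)⁻¹·Kᵀ·(x' − x̄) = [17, 30]
z = y + H·x̄ = [17, 30] + [-18, -27] = [-1, 3]

z = [-1, 3]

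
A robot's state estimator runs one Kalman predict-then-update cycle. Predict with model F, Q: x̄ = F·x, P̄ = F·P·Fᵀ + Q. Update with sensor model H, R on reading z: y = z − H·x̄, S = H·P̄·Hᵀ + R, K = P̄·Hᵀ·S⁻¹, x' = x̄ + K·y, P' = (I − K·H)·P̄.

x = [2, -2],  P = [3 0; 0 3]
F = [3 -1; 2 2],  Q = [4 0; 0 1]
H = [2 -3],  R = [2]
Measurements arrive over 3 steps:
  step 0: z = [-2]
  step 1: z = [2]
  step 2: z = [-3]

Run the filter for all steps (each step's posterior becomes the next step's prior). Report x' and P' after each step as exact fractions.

step 0: x̄ = F·x = [8, 0]
step 0: P̄ = F·P·Fᵀ + Q = [34 12; 12 25]
step 0: y = z − H·x̄ = [-18]
step 0: S = H·P̄·Hᵀ + R = [219]
step 0: K = P̄·Hᵀ·S⁻¹ = [32/219; -17/73]
step 0: x' = x̄ + K·y = [392/73, 306/73]
step 0: P' = (I − K·H)·P̄ = [6422/219 1420/73; 1420/73 958/73]
step 1: x̄ = F·x = [870/73, 1396/73]
step 1: P̄ = F·P·Fᵀ + Q = [11996/73 16608/73; 16608/73 71483/219]
step 1: y = z − H·x̄ = [2594/73]
step 1: S = H·P̄·Hᵀ + R = [63283/73]
step 1: K = P̄·Hᵀ·S⁻¹ = [-25832/63283; -38267/63283]
step 1: x' = x̄ + K·y = [-163726/63283, -149610/63283]
step 1: P' = (I − K·H)·P̄ = [1258228/63283 856040/63283; 856040/63283 1788614/189849]
step 2: x̄ = F·x = [-341568/63283, -626672/63283]
step 2: P̄ = F·P·Fᵀ + Q = [21111446/189849 29343356/189849; 29343356/189849 42988001/189849]
step 2: y = z − H·x̄ = [-1386729/63283]
step 2: S = H·P̄·Hᵀ + R = [119597219/189849]
step 2: K = P̄·Hᵀ·S⁻¹ = [-45807176/119597219; -10039613/17085317]
step 2: x' = x̄ + K·y = [358256664/119597219, 50808791/17085317]
step 2: P' = (I − K·H)·P̄ = [2246906002/119597219 218353636/17085317; 218353636/17085317 152262166/17085317]

step 0: x' = [392/73, 306/73], P' = [6422/219 1420/73; 1420/73 958/73]
step 1: x' = [-163726/63283, -149610/63283], P' = [1258228/63283 856040/63283; 856040/63283 1788614/189849]
step 2: x' = [358256664/119597219, 50808791/17085317], P' = [2246906002/119597219 218353636/17085317; 218353636/17085317 152262166/17085317]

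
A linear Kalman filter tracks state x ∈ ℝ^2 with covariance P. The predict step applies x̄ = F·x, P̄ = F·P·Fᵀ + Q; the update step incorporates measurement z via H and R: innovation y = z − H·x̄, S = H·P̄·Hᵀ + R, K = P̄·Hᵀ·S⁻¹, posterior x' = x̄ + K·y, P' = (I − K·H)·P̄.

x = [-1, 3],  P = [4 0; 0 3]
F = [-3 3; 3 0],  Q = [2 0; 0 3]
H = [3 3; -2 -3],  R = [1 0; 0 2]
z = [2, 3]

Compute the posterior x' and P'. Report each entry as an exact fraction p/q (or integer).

x̄ = F·x = [12, -3]
P̄ = F·P·Fᵀ + Q = [65 -36; -36 39]
y = z − H·x̄ = [-25, 18]
S = H·P̄·Hᵀ + R = [289 -201; -201 181]
K = P̄·Hᵀ·S⁻¹ = [11325/11908 11129/11908; -1854/2977 -2799/2977]
x' = x̄ + K·y = [60093/11908, -12963/2977]
P' = (I − K·H)·P̄ = [33583/11908 -7452/2977; -7452/2977 6834/2977]

x' = [60093/11908, -12963/2977]
P' = [33583/11908 -7452/2977; -7452/2977 6834/2977]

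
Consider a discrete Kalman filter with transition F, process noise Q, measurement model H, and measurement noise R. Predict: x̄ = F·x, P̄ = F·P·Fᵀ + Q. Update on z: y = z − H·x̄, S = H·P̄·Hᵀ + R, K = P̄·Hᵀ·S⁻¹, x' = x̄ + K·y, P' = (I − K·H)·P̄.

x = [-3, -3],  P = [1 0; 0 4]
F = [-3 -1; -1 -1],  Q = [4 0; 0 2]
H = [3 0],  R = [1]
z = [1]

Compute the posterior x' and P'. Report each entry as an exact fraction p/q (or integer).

x' = [9/22, 27/22]
P' = [17/154 1/22; 1/22 91/22]

x̄ = F·x = [12, 6]
P̄ = F·P·Fᵀ + Q = [17 7; 7 7]
y = z − H·x̄ = [-35]
S = H·P̄·Hᵀ + R = [154]
K = P̄·Hᵀ·S⁻¹ = [51/154; 3/22]
x' = x̄ + K·y = [9/22, 27/22]
P' = (I − K·H)·P̄ = [17/154 1/22; 1/22 91/22]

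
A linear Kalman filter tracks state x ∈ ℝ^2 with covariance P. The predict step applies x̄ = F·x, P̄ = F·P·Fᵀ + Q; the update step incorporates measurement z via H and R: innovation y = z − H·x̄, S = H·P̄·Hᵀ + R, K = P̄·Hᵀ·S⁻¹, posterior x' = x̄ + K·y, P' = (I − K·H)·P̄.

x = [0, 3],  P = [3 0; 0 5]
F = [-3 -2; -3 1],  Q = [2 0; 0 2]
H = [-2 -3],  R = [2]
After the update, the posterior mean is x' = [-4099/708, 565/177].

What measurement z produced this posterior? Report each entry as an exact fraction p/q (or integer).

x̄ = F·x = [-6, 3]
P̄ = F·P·Fᵀ + Q = [49 17; 17 34]
S = H·P̄·Hᵀ + R = [708]
K = P̄·Hᵀ·S⁻¹ = [-149/708; -34/177]
x' − x̄ = [149/708, 34/177] = K·y
y = (KᵀK)⁻¹·Kᵀ·(x' − x̄) = [-1]
z = y + H·x̄ = [-1] + [3] = [2]

z = [2]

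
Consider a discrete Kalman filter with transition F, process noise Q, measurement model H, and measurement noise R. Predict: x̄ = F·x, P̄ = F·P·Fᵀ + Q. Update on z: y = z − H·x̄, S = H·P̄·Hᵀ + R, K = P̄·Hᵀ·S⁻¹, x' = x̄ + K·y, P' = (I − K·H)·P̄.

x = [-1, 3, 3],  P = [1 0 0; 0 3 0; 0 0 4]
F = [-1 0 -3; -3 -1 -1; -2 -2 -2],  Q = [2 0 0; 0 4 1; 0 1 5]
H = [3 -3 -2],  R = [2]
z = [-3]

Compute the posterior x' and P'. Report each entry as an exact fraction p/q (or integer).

x̄ = F·x = [-8, -3, -10]
P̄ = F·P·Fᵀ + Q = [39 15 26; 15 20 21; 26 21 37]
y = z − H·x̄ = [-8]
S = H·P̄·Hᵀ + R = [351]
K = P̄·Hᵀ·S⁻¹ = [20/351; -19/117; -59/351]
x' = x̄ + K·y = [-2968/351, -199/117, -3038/351]
P' = (I − K·H)·P̄ = [13289/351 2135/117 10306/351; 2135/117 419/39 1336/117; 10306/351 1336/117 9506/351]

x' = [-2968/351, -199/117, -3038/351]
P' = [13289/351 2135/117 10306/351; 2135/117 419/39 1336/117; 10306/351 1336/117 9506/351]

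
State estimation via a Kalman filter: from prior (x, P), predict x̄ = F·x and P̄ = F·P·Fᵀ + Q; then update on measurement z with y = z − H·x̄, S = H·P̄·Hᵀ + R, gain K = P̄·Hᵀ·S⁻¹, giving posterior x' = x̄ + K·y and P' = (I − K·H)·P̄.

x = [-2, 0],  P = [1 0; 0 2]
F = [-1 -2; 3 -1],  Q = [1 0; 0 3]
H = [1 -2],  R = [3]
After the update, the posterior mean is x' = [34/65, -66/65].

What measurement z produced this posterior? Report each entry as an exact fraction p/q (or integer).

z = [2]

x̄ = F·x = [2, -6]
P̄ = F·P·Fᵀ + Q = [10 1; 1 14]
S = H·P̄·Hᵀ + R = [65]
K = P̄·Hᵀ·S⁻¹ = [8/65; -27/65]
x' − x̄ = [-96/65, 324/65] = K·y
y = (KᵀK)⁻¹·Kᵀ·(x' − x̄) = [-12]
z = y + H·x̄ = [-12] + [14] = [2]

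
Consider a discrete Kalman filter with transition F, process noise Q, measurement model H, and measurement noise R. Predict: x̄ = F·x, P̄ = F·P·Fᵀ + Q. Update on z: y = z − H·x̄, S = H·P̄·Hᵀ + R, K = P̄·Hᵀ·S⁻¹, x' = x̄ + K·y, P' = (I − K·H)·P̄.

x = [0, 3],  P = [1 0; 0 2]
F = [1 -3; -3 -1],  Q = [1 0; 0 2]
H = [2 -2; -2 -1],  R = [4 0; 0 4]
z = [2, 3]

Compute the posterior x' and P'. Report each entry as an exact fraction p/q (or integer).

x' = [-2209/2476, -2177/1238]
P' = [1335/2476 257/1238; 257/1238 515/619]

x̄ = F·x = [-9, -3]
P̄ = F·P·Fᵀ + Q = [20 3; 3 13]
y = z − H·x̄ = [14, -18]
S = H·P̄·Hᵀ + R = [112 -48; -48 109]
K = P̄·Hᵀ·S⁻¹ = [821/4952 -199/619; -773/2476 -193/619]
x' = x̄ + K·y = [-2209/2476, -2177/1238]
P' = (I − K·H)·P̄ = [1335/2476 257/1238; 257/1238 515/619]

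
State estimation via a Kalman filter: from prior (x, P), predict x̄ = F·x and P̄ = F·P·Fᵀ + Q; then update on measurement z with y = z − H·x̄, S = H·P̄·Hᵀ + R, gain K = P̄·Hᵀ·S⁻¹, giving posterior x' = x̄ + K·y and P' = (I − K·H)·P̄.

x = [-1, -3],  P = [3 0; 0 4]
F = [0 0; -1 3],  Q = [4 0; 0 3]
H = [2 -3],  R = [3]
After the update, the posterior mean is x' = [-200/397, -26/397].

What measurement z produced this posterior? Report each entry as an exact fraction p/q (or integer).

z = [-1]

x̄ = F·x = [0, -8]
P̄ = F·P·Fᵀ + Q = [4 0; 0 42]
S = H·P̄·Hᵀ + R = [397]
K = P̄·Hᵀ·S⁻¹ = [8/397; -126/397]
x' − x̄ = [-200/397, 3150/397] = K·y
y = (KᵀK)⁻¹·Kᵀ·(x' − x̄) = [-25]
z = y + H·x̄ = [-25] + [24] = [-1]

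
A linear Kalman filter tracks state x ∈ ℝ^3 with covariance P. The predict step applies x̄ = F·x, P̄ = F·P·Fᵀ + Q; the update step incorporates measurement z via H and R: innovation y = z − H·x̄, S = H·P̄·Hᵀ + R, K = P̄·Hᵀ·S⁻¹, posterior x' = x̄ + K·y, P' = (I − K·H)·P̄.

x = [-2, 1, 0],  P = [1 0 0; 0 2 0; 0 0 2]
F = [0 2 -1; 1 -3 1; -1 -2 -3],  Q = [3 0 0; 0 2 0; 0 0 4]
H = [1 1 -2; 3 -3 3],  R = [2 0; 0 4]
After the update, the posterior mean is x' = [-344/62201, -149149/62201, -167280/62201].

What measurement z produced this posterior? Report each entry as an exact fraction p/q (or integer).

x̄ = F·x = [2, -5, 0]
P̄ = F·P·Fᵀ + Q = [13 -14 -2; -14 23 5; -2 5 31]
S = H·P̄·Hᵀ + R = [122 -165; -165 733]
K = P̄·Hᵀ·S⁻¹ = [14574/62201 9645/62201; -16573/62201 -11877/62201; -31367/62201 -951/62201]
x' − x̄ = [-124746/62201, 161856/62201, -167280/62201] = K·y
y = (KᵀK)⁻¹·Kᵀ·(x' − x̄) = [6, -22]
z = y + H·x̄ = [6, -22] + [-3, 21] = [3, -1]

z = [3, -1]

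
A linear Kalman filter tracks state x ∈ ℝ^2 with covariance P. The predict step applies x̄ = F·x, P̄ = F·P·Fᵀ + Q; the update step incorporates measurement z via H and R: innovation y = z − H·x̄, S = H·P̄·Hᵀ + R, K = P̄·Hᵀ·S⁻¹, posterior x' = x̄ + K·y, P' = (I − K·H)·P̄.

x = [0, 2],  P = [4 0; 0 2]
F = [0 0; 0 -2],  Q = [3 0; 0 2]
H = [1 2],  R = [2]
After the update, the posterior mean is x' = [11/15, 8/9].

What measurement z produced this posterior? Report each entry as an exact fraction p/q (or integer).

x̄ = F·x = [0, -4]
P̄ = F·P·Fᵀ + Q = [3 0; 0 10]
S = H·P̄·Hᵀ + R = [45]
K = P̄·Hᵀ·S⁻¹ = [1/15; 4/9]
x' − x̄ = [11/15, 44/9] = K·y
y = (KᵀK)⁻¹·Kᵀ·(x' − x̄) = [11]
z = y + H·x̄ = [11] + [-8] = [3]

z = [3]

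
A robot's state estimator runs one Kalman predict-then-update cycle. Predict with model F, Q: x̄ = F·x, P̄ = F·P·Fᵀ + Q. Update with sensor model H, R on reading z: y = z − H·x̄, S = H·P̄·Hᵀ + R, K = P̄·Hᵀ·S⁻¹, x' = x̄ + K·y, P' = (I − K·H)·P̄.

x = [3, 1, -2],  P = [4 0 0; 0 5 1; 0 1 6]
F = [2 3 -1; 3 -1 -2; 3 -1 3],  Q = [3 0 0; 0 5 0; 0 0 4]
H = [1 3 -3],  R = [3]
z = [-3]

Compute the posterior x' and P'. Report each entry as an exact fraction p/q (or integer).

x̄ = F·x = [11, 12, 2]
P̄ = F·P·Fᵀ + Q = [64 16 1; 16 74 4; 1 4 93]
y = z − H·x̄ = [-44]
S = H·P̄·Hᵀ + R = [1588]
K = P̄·Hᵀ·S⁻¹ = [109/1588; 113/794; -133/794]
x' = x̄ + K·y = [3168/397, 2278/397, 3720/397]
P' = (I − K·H)·P̄ = [89751/1588 387/794 15291/794; 387/794 16609/397 16617/397; 15291/794 16617/397 19232/397]

x' = [3168/397, 2278/397, 3720/397]
P' = [89751/1588 387/794 15291/794; 387/794 16609/397 16617/397; 15291/794 16617/397 19232/397]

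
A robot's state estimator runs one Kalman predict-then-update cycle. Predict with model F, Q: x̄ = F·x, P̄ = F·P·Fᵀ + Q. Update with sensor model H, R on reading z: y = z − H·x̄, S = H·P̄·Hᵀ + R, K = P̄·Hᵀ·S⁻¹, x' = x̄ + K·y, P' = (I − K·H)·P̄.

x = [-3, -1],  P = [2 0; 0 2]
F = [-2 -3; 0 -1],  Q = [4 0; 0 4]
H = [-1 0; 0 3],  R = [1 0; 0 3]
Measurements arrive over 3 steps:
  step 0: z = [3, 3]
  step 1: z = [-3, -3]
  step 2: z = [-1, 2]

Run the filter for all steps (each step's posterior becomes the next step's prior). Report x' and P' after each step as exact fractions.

step 0: x' = [-1215/481, 409/481], P' = [462/481 6/481; 6/481 150/481]
step 1: x' = [229707/77753, -76673/77753], P' = [71050/77753 462/77753; 462/77753 24026/77753]
step 2: x' = [7907859/12255473, 8744515/12255473], P' = [11172606/12255473 73002/12255473; 73002/12255473 3786910/12255473]

step 0: x̄ = F·x = [9, 1]
step 0: P̄ = F·P·Fᵀ + Q = [30 6; 6 6]
step 0: y = z − H·x̄ = [12, 0]
step 0: S = H·P̄·Hᵀ + R = [31 -18; -18 57]
step 0: K = P̄·Hᵀ·S⁻¹ = [-462/481 6/481; -6/481 150/481]
step 0: x' = x̄ + K·y = [-1215/481, 409/481]
step 0: P' = (I − K·H)·P̄ = [462/481 6/481; 6/481 150/481]
step 1: x̄ = F·x = [1203/481, -409/481]
step 1: P̄ = F·P·Fᵀ + Q = [5194/481 462/481; 462/481 2074/481]
step 1: y = z − H·x̄ = [-240/481, -216/481]
step 1: S = H·P̄·Hᵀ + R = [5675/481 -1386/481; -1386/481 20109/481]
step 1: K = P̄·Hᵀ·S⁻¹ = [-71050/77753 462/77753; -462/77753 24026/77753]
step 1: x' = x̄ + K·y = [229707/77753, -76673/77753]
step 1: P' = (I − K·H)·P̄ = [71050/77753 462/77753; 462/77753 24026/77753]
step 2: x̄ = F·x = [-229395/77753, 76673/77753]
step 2: P̄ = F·P·Fᵀ + Q = [816990/77753 73002/77753; 73002/77753 335038/77753]
step 2: y = z − H·x̄ = [-307148/77753, -74513/77753]
step 2: S = H·P̄·Hᵀ + R = [894743/77753 -219006/77753; -219006/77753 3248601/77753]
step 2: K = P̄·Hᵀ·S⁻¹ = [-11172606/12255473 73002/12255473; -73002/12255473 3786910/12255473]
step 2: x' = x̄ + K·y = [7907859/12255473, 8744515/12255473]
step 2: P' = (I − K·H)·P̄ = [11172606/12255473 73002/12255473; 73002/12255473 3786910/12255473]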